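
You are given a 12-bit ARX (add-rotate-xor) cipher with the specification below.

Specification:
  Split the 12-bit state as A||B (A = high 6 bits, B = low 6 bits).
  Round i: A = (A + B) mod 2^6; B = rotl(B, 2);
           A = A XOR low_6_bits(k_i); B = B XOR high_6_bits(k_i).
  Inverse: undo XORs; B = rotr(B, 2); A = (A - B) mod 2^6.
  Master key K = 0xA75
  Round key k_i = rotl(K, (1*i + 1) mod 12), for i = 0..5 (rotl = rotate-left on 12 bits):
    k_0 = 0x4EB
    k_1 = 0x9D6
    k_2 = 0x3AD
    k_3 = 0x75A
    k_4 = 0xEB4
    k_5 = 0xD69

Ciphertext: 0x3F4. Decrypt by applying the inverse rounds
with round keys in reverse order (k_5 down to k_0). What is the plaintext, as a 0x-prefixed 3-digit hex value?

0xD99

s_0 = ciphertext = 0x3F4
s_1 = InvRound(s_0, k_5) = 0x590
s_2 = InvRound(s_1, k_4) = 0xE2A
s_3 = InvRound(s_2, k_3) = 0x97D
s_4 = InvRound(s_3, k_2) = 0x33C
s_5 = InvRound(s_4, k_1) = 0x936
s_6 = InvRound(s_5, k_0) = 0xD99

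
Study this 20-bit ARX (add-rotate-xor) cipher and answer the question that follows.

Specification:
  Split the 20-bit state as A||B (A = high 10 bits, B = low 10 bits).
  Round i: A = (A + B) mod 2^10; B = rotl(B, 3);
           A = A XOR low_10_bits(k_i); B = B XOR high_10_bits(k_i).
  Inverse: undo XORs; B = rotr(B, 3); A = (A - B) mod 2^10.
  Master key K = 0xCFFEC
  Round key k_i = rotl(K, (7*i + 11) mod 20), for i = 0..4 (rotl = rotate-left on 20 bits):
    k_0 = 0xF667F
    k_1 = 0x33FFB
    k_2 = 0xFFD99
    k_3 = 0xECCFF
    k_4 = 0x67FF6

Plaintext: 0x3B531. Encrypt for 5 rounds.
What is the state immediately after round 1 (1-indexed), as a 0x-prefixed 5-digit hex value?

0x18653

s_0 = plaintext = 0x3B531
s_1 = Round(s_0, k_0) = 0x18653
s_2 = Round(s_1, k_1) = 0x53E53
s_3 = Round(s_2, k_2) = 0x8ED63
s_4 = Round(s_3, k_3) = 0xD84A9
s_5 = Round(s_4, k_4) = 0xFF0D6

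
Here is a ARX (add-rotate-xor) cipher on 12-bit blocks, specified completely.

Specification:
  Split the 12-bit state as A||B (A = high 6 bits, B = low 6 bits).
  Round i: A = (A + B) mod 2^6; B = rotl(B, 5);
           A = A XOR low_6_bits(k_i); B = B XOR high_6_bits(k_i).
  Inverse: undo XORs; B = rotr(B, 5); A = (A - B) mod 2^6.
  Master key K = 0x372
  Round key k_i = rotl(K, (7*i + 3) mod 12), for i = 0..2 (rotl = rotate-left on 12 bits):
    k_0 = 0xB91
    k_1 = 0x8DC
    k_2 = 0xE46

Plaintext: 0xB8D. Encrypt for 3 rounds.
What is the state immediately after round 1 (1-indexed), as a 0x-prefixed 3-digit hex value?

s_0 = plaintext = 0xB8D
s_1 = Round(s_0, k_0) = 0xA88
s_2 = Round(s_1, k_1) = 0xBA7
s_3 = Round(s_2, k_2) = 0x4CA

0xA88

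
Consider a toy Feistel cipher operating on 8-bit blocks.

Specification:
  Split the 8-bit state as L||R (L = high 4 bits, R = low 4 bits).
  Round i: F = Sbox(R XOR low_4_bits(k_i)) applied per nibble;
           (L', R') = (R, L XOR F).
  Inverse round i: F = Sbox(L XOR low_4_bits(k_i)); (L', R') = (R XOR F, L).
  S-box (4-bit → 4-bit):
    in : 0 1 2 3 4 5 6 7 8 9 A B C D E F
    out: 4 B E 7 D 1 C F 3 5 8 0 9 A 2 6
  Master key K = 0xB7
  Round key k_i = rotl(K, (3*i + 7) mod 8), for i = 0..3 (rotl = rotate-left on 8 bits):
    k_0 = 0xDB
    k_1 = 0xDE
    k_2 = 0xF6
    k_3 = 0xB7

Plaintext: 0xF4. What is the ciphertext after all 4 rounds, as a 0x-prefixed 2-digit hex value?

s_0 = plaintext = 0xF4
s_1 = Round(s_0, k_0) = 0x49
s_2 = Round(s_1, k_1) = 0x9B
s_3 = Round(s_2, k_2) = 0xB3
s_4 = Round(s_3, k_3) = 0x36

0x36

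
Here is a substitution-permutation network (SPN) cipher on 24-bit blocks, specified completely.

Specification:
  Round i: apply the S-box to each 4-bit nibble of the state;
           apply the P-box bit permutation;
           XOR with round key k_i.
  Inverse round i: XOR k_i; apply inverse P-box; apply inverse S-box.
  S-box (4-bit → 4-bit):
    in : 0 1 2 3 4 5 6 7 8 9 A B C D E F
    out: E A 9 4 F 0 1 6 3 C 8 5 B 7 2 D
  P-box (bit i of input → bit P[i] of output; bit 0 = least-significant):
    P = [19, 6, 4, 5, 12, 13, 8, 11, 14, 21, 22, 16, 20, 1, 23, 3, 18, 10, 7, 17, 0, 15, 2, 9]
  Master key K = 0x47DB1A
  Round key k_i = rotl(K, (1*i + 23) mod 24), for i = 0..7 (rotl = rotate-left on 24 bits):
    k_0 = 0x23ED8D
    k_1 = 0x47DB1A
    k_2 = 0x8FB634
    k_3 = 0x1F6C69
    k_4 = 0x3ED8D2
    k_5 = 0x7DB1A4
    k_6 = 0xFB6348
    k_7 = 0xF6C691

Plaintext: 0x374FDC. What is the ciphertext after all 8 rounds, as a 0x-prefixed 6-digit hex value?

s_0 = plaintext = 0x374FDC
s_1 = Round(s_0, k_0) = 0xFA9863
s_2 = Round(s_1, k_1) = 0xE58907
s_3 = Round(s_2, k_2) = 0xDE1F66
s_4 = Round(s_3, k_3) = 0x56B866
s_5 = Round(s_4, k_4) = 0x8288D2
s_6 = Round(s_5, k_5) = 0x434087
s_7 = Round(s_6, k_6) = 0x0AD197
s_8 = Round(s_7, k_7) = 0x454DC7

0x454DC7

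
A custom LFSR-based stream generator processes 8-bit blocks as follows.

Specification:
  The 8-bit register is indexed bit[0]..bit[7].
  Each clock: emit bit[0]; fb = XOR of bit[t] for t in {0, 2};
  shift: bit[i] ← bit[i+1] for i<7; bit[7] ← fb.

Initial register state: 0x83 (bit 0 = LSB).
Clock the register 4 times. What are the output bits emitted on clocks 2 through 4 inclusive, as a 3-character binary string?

reg_0 = 0x83
clock 1: out=1, reg = 0xC1
clock 2: out=1, reg = 0xE0
clock 3: out=0, reg = 0x70
clock 4: out=0, reg = 0x38

100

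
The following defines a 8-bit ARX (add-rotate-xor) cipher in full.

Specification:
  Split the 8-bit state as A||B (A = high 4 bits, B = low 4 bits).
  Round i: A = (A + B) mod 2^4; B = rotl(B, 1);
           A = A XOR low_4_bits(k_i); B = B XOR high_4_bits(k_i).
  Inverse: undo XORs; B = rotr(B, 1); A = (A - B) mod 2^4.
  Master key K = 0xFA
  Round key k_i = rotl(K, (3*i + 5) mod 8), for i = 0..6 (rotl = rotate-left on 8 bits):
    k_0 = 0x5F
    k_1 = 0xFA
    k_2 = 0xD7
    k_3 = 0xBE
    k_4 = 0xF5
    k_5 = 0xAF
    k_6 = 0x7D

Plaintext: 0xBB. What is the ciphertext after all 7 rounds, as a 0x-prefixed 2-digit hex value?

s_0 = plaintext = 0xBB
s_1 = Round(s_0, k_0) = 0x92
s_2 = Round(s_1, k_1) = 0x1B
s_3 = Round(s_2, k_2) = 0xBA
s_4 = Round(s_3, k_3) = 0xBE
s_5 = Round(s_4, k_4) = 0xC2
s_6 = Round(s_5, k_5) = 0x1E
s_7 = Round(s_6, k_6) = 0x2A

0x2A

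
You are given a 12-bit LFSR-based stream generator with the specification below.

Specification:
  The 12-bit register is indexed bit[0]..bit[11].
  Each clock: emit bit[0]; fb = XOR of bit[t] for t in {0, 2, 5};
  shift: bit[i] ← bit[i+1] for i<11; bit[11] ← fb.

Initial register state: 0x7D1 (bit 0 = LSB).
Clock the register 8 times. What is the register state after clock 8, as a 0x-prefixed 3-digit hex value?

reg_0 = 0x7D1
clock 1: out=1, reg = 0xBE8
clock 2: out=0, reg = 0xDF4
clock 3: out=0, reg = 0x6FA
clock 4: out=0, reg = 0xB7D
clock 5: out=1, reg = 0xDBE
clock 6: out=0, reg = 0x6DF
clock 7: out=1, reg = 0x36F
clock 8: out=1, reg = 0x9B7

0x9B7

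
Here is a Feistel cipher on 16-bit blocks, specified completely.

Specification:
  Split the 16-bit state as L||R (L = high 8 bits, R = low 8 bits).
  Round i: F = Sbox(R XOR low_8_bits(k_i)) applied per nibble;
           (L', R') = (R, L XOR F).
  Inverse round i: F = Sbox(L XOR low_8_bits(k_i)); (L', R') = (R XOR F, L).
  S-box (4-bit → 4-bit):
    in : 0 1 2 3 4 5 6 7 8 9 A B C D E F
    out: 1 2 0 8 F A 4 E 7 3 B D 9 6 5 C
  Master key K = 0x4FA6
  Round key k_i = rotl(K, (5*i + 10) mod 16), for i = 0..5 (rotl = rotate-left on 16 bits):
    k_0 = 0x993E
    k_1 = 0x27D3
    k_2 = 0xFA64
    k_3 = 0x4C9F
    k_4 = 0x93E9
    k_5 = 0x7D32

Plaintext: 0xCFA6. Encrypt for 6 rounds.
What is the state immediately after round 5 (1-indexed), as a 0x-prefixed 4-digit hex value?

s_0 = plaintext = 0xCFA6
s_1 = Round(s_0, k_0) = 0xA6F8
s_2 = Round(s_1, k_1) = 0xF8AB
s_3 = Round(s_2, k_2) = 0xAB64
s_4 = Round(s_3, k_3) = 0x6466
s_5 = Round(s_4, k_4) = 0x6618
s_6 = Round(s_5, k_5) = 0x186D

0x6618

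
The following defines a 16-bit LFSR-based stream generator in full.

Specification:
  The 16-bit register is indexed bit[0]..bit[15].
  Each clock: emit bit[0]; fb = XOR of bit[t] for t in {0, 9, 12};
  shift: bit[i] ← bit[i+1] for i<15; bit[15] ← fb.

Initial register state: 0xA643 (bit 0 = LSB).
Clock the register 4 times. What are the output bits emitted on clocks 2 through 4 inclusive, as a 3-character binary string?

100

reg_0 = 0xA643
clock 1: out=1, reg = 0x5321
clock 2: out=1, reg = 0xA990
clock 3: out=0, reg = 0x54C8
clock 4: out=0, reg = 0xAA64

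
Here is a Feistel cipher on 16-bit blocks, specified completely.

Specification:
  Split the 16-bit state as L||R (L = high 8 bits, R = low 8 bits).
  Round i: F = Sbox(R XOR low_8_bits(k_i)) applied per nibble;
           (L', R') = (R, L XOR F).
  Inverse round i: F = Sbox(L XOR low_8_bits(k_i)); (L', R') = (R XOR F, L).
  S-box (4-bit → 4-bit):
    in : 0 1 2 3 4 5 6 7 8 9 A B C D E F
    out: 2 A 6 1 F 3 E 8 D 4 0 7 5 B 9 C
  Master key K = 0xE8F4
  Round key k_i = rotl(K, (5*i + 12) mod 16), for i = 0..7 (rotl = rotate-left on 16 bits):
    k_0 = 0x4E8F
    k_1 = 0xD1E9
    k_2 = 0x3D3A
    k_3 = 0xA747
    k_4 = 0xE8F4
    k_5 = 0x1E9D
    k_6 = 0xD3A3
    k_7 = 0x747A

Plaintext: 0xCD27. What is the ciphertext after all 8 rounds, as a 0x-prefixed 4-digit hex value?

0xDE25

s_0 = plaintext = 0xCD27
s_1 = Round(s_0, k_0) = 0x27C0
s_2 = Round(s_1, k_1) = 0xC043
s_3 = Round(s_2, k_2) = 0x4344
s_4 = Round(s_3, k_3) = 0x4462
s_5 = Round(s_4, k_4) = 0x620A
s_6 = Round(s_5, k_5) = 0x0A2A
s_7 = Round(s_6, k_6) = 0x2ADE
s_8 = Round(s_7, k_7) = 0xDE25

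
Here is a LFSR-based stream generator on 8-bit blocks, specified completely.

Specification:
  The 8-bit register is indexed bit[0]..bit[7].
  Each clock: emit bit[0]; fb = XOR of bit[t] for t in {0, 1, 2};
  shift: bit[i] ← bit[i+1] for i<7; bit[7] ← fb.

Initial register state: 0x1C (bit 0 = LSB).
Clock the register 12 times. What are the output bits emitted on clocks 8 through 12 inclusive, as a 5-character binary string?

01010

reg_0 = 0x1C
clock 1: out=0, reg = 0x8E
clock 2: out=0, reg = 0x47
clock 3: out=1, reg = 0xA3
clock 4: out=1, reg = 0x51
clock 5: out=1, reg = 0xA8
clock 6: out=0, reg = 0x54
clock 7: out=0, reg = 0xAA
clock 8: out=0, reg = 0xD5
clock 9: out=1, reg = 0x6A
clock 10: out=0, reg = 0xB5
clock 11: out=1, reg = 0x5A
clock 12: out=0, reg = 0xAD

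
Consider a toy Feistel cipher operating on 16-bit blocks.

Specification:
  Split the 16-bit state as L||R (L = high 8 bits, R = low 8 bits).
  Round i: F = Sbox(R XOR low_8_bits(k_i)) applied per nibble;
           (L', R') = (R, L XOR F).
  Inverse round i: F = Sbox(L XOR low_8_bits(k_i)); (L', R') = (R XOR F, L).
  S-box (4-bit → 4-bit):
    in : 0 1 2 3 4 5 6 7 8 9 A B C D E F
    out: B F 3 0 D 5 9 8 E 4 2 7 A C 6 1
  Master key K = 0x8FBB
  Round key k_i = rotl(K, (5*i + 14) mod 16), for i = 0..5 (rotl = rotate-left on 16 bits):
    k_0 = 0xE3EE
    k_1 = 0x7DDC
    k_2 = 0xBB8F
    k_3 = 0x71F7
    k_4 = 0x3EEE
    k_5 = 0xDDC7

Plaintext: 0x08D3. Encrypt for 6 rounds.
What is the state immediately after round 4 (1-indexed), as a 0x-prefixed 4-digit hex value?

0x4766

s_0 = plaintext = 0x08D3
s_1 = Round(s_0, k_0) = 0xD304
s_2 = Round(s_1, k_1) = 0x041D
s_3 = Round(s_2, k_2) = 0x1D47
s_4 = Round(s_3, k_3) = 0x4766
s_5 = Round(s_4, k_4) = 0x66A9
s_6 = Round(s_5, k_5) = 0xA9F0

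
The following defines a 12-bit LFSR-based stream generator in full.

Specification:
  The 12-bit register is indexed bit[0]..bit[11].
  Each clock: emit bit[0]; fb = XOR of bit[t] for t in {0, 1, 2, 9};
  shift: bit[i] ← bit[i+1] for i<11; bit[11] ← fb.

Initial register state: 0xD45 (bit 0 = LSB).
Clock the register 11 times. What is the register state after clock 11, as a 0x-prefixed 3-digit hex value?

0x261

reg_0 = 0xD45
clock 1: out=1, reg = 0x6A2
clock 2: out=0, reg = 0x351
clock 3: out=1, reg = 0x1A8
clock 4: out=0, reg = 0x0D4
clock 5: out=0, reg = 0x86A
clock 6: out=0, reg = 0xC35
clock 7: out=1, reg = 0x61A
clock 8: out=0, reg = 0x30D
clock 9: out=1, reg = 0x986
clock 10: out=0, reg = 0x4C3
clock 11: out=1, reg = 0x261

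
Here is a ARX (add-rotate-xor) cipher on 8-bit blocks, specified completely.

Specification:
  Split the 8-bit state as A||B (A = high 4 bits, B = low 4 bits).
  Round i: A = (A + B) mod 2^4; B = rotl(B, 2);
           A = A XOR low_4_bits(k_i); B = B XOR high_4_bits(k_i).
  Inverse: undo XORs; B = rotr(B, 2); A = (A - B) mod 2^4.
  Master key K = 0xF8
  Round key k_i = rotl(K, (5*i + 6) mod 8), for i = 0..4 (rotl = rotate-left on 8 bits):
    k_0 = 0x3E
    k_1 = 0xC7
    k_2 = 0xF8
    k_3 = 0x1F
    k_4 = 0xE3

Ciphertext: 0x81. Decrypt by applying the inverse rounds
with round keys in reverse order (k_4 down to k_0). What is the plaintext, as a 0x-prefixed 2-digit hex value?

0xE1

s_0 = ciphertext = 0x81
s_1 = InvRound(s_0, k_4) = 0xCF
s_2 = InvRound(s_1, k_3) = 0x8B
s_3 = InvRound(s_2, k_2) = 0xF1
s_4 = InvRound(s_3, k_1) = 0x17
s_5 = InvRound(s_4, k_0) = 0xE1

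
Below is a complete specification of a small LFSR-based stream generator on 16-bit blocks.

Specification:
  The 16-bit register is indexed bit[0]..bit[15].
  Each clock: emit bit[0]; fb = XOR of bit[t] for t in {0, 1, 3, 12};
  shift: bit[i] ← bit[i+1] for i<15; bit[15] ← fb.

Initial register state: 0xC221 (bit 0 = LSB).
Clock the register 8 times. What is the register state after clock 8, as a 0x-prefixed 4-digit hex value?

reg_0 = 0xC221
clock 1: out=1, reg = 0xE110
clock 2: out=0, reg = 0x7088
clock 3: out=0, reg = 0x3844
clock 4: out=0, reg = 0x9C22
clock 5: out=0, reg = 0x4E11
clock 6: out=1, reg = 0xA708
clock 7: out=0, reg = 0xD384
clock 8: out=0, reg = 0xE9C2

0xE9C2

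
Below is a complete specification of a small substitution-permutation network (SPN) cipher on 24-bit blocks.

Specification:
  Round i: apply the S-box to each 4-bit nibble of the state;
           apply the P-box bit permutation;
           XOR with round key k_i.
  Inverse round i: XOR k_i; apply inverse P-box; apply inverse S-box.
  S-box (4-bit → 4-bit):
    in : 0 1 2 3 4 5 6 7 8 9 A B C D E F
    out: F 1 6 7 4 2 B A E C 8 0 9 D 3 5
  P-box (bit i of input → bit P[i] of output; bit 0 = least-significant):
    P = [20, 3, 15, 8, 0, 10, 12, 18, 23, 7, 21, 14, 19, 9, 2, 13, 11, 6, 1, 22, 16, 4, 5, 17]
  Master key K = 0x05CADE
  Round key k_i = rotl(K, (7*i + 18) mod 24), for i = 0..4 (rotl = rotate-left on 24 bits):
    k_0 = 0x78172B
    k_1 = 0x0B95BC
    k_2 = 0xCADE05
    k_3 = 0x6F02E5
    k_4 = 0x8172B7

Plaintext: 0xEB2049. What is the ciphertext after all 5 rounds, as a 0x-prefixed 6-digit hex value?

s_0 = plaintext = 0xEB2049
s_1 = Round(s_0, k_0) = 0xD9C4BF
s_2 = Round(s_1, k_1) = 0x70359E
s_3 = Round(s_2, k_2) = 0x94C4DB
s_4 = Round(s_3, k_3) = 0x4132C6
s_5 = Round(s_4, k_4) = 0xBD791A

0xBD791A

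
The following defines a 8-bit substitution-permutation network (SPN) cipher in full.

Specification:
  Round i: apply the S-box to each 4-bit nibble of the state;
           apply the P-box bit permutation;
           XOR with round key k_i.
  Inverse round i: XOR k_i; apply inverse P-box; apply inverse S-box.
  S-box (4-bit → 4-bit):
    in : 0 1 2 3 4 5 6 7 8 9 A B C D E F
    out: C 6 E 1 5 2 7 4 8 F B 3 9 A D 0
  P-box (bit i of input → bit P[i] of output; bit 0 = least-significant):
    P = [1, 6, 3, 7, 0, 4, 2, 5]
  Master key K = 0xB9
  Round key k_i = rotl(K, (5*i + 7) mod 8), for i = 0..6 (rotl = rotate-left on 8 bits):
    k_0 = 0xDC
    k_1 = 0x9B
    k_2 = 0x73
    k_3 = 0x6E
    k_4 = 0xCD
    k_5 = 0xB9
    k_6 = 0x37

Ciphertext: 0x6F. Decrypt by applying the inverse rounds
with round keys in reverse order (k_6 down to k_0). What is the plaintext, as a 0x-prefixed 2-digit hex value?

s_0 = ciphertext = 0x6F
s_1 = InvRound(s_0, k_6) = 0x51
s_2 = InvRound(s_1, k_5) = 0x82
s_3 = InvRound(s_2, k_4) = 0x46
s_4 = InvRound(s_3, k_3) = 0x87
s_5 = InvRound(s_4, k_2) = 0x2D
s_6 = InvRound(s_5, k_1) = 0x2C
s_7 = InvRound(s_6, k_0) = 0xDD

0xDD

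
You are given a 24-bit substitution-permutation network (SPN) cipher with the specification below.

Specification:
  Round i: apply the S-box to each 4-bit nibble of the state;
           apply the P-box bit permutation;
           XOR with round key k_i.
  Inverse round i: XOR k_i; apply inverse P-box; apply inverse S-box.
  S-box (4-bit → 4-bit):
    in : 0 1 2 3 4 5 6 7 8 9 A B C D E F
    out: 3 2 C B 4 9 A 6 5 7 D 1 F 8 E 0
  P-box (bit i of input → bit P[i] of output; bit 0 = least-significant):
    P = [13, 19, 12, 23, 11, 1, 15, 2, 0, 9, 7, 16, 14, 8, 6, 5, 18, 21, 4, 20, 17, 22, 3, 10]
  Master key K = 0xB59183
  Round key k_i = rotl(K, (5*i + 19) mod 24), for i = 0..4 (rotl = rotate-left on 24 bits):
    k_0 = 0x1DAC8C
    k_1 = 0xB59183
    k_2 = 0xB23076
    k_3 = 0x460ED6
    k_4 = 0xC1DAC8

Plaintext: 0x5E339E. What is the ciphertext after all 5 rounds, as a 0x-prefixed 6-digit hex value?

0xC9C510

s_0 = plaintext = 0x5E339E
s_1 = Round(s_0, k_0) = 0xA673BF
s_2 = Round(s_1, k_1) = 0x869ECA
s_3 = Round(s_2, k_2) = 0x01CBB8
s_4 = Round(s_3, k_3) = 0x2477B7
s_5 = Round(s_4, k_4) = 0xC9C510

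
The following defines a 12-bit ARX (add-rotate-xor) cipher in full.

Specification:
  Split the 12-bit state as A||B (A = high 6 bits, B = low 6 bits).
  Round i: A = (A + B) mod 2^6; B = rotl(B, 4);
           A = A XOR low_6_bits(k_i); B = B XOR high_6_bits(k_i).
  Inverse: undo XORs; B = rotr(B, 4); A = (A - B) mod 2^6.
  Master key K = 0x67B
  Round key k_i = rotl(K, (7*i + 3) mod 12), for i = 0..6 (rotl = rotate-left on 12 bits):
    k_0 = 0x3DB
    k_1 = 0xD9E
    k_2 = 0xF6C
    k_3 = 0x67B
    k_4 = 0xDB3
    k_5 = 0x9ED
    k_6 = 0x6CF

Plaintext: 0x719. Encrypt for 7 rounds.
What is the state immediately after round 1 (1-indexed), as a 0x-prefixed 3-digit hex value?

s_0 = plaintext = 0x719
s_1 = Round(s_0, k_0) = 0xB99
s_2 = Round(s_1, k_1) = 0x660
s_3 = Round(s_2, k_2) = 0x575
s_4 = Round(s_3, k_3) = 0xC44
s_5 = Round(s_4, k_4) = 0x1B7
s_6 = Round(s_5, k_5) = 0x41A
s_7 = Round(s_6, k_6) = 0x97D

0xB99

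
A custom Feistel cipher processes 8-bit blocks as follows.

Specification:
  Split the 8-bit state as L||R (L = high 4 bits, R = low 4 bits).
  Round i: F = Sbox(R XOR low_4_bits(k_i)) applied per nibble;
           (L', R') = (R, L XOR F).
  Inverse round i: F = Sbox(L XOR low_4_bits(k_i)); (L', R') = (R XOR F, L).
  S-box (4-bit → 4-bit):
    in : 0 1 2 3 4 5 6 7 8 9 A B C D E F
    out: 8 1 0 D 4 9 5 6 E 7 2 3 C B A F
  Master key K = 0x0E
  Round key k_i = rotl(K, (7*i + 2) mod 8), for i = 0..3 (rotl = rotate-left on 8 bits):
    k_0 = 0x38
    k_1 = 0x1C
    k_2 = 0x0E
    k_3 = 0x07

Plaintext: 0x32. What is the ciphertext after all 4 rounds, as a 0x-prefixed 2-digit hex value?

0x71

s_0 = plaintext = 0x32
s_1 = Round(s_0, k_0) = 0x21
s_2 = Round(s_1, k_1) = 0x19
s_3 = Round(s_2, k_2) = 0x97
s_4 = Round(s_3, k_3) = 0x71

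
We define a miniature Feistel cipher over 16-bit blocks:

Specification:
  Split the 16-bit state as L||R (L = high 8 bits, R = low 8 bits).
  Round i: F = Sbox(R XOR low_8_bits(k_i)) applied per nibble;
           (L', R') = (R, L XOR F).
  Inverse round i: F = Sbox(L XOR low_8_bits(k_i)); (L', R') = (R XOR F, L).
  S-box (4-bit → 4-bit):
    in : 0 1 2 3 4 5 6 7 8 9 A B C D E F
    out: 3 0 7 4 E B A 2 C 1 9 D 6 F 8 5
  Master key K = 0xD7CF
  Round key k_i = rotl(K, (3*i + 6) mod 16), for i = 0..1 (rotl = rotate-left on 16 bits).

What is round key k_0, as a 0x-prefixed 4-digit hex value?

0xF3F5

K = 0xD7CF
k_0 = rotl(K, (3*0+6) mod 16) = rotl(K, 6) = 0xF3F5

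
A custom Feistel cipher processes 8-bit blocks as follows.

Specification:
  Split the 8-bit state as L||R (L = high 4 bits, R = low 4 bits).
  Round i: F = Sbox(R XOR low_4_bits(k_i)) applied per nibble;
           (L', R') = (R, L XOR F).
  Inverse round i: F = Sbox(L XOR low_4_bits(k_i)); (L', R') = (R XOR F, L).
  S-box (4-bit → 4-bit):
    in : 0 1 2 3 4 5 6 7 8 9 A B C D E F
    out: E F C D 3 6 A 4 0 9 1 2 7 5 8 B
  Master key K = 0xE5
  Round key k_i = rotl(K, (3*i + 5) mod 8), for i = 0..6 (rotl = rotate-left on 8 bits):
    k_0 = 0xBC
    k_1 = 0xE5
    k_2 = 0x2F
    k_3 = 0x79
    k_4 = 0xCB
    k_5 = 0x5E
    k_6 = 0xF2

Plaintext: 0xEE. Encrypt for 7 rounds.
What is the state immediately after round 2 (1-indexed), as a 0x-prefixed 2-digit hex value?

s_0 = plaintext = 0xEE
s_1 = Round(s_0, k_0) = 0xE2
s_2 = Round(s_1, k_1) = 0x2A
s_3 = Round(s_2, k_2) = 0xA4
s_4 = Round(s_3, k_3) = 0x4F
s_5 = Round(s_4, k_4) = 0xF7
s_6 = Round(s_5, k_5) = 0x76
s_7 = Round(s_6, k_6) = 0x64

0x2A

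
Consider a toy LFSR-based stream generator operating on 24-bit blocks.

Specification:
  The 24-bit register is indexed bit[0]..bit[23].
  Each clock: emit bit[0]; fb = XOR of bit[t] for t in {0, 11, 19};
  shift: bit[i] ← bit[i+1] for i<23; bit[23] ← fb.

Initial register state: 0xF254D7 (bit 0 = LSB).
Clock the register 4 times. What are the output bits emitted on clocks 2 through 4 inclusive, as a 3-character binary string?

110

reg_0 = 0xF254D7
clock 1: out=1, reg = 0xF92A6B
clock 2: out=1, reg = 0xFC9535
clock 3: out=1, reg = 0x7E4A9A
clock 4: out=0, reg = 0x3F254D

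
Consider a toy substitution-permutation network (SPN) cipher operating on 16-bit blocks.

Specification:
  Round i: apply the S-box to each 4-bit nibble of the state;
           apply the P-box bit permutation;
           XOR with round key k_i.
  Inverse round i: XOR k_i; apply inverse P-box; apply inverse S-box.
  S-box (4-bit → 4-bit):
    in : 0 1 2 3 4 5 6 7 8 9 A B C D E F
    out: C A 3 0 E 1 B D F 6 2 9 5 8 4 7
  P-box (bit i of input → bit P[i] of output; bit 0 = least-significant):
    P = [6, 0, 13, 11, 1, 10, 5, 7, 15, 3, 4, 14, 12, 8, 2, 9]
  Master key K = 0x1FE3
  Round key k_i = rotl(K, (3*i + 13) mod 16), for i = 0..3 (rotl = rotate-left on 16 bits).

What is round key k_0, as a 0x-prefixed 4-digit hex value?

K = 0x1FE3
k_0 = rotl(K, (3*0+13) mod 16) = rotl(K, 13) = 0x63FC

0x63FC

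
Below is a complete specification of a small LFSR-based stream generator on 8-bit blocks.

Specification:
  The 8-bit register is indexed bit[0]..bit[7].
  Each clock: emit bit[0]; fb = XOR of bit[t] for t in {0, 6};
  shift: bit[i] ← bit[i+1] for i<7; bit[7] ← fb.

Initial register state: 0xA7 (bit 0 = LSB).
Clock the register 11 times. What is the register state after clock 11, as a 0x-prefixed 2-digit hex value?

reg_0 = 0xA7
clock 1: out=1, reg = 0xD3
clock 2: out=1, reg = 0x69
clock 3: out=1, reg = 0x34
clock 4: out=0, reg = 0x1A
clock 5: out=0, reg = 0x0D
clock 6: out=1, reg = 0x86
clock 7: out=0, reg = 0x43
clock 8: out=1, reg = 0x21
clock 9: out=1, reg = 0x90
clock 10: out=0, reg = 0x48
clock 11: out=0, reg = 0xA4

0xA4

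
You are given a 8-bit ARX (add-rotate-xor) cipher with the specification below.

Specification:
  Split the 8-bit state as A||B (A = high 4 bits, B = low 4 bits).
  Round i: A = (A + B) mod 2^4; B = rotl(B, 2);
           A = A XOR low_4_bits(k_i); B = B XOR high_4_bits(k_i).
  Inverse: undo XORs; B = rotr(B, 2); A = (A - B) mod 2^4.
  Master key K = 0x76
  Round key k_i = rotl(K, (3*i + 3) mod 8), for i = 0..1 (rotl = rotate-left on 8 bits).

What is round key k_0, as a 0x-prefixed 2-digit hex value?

K = 0x76
k_0 = rotl(K, (3*0+3) mod 8) = rotl(K, 3) = 0xB3

0xB3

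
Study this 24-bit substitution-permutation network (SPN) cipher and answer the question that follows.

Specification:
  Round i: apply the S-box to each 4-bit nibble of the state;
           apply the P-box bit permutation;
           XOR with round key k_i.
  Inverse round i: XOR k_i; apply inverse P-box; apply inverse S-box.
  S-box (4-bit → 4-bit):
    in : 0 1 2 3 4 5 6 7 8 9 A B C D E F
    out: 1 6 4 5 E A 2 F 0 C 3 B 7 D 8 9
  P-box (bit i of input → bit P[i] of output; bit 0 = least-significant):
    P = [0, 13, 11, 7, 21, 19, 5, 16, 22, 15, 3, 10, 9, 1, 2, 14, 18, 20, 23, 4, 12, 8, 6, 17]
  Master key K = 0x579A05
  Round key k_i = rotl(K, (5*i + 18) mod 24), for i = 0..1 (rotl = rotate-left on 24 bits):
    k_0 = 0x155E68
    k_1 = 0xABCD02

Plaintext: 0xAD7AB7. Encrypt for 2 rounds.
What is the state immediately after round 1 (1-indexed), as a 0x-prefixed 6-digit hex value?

0xF8A5FF

s_0 = plaintext = 0xAD7AB7
s_1 = Round(s_0, k_0) = 0xF8A5FF
s_2 = Round(s_1, k_1) = 0x885B81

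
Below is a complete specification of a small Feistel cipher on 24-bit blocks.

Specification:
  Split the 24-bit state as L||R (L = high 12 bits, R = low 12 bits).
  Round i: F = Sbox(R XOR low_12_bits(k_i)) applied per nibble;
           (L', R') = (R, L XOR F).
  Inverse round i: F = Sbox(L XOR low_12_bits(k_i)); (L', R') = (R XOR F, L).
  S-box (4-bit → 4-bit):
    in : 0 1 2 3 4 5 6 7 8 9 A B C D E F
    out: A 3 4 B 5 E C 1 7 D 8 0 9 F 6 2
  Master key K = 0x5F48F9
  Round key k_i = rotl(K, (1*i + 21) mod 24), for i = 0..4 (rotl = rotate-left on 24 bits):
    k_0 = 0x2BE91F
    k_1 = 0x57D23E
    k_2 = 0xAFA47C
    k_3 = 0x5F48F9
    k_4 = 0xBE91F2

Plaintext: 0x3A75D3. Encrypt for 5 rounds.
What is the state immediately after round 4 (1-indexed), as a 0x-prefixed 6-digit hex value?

s_0 = plaintext = 0x3A75D3
s_1 = Round(s_0, k_0) = 0x5D3A3E
s_2 = Round(s_1, k_1) = 0xA3E279
s_3 = Round(s_2, k_2) = 0x279690
s_4 = Round(s_3, k_3) = 0x6904B4
s_5 = Round(s_4, k_4) = 0x4B48CC

0x6904B4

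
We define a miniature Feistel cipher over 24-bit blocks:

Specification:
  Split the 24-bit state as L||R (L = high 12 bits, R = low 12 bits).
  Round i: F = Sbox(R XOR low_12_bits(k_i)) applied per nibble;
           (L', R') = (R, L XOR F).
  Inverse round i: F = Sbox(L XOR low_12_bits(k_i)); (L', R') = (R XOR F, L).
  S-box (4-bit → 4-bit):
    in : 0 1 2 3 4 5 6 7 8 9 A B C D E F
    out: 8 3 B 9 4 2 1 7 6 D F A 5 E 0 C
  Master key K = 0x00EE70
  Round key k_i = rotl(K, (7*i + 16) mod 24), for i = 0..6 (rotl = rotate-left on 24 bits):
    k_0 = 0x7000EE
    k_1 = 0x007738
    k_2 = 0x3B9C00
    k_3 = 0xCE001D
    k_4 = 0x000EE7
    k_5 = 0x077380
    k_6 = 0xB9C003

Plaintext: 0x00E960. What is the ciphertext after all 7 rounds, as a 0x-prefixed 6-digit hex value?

s_0 = plaintext = 0x00E960
s_1 = Round(s_0, k_0) = 0x960D6E
s_2 = Round(s_1, k_1) = 0xD6E641
s_3 = Round(s_2, k_2) = 0x64122D
s_4 = Round(s_3, k_3) = 0x22DDD9
s_5 = Round(s_4, k_4) = 0xDD9BBD
s_6 = Round(s_5, k_5) = 0xBBDB47
s_7 = Round(s_6, k_6) = 0xB471F9

0xB471F9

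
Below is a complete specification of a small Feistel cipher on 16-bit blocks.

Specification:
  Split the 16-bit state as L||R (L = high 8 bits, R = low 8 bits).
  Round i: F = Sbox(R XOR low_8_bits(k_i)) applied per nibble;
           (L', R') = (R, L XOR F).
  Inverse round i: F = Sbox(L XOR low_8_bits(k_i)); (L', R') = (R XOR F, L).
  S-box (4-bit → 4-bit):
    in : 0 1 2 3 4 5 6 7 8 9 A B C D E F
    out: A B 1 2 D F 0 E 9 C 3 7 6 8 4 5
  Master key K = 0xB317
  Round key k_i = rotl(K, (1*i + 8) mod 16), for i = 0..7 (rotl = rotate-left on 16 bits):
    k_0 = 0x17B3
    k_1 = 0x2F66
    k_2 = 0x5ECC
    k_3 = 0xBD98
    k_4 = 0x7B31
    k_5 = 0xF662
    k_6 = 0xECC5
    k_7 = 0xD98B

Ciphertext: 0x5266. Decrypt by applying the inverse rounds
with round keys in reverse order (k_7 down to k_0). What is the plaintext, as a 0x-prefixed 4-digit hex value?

0xAA4B

s_0 = ciphertext = 0x5266
s_1 = InvRound(s_0, k_7) = 0xEA52
s_2 = InvRound(s_1, k_6) = 0x47EA
s_3 = InvRound(s_2, k_5) = 0xF547
s_4 = InvRound(s_3, k_4) = 0x2AF5
s_5 = InvRound(s_4, k_3) = 0x842A
s_6 = InvRound(s_5, k_2) = 0xF384
s_7 = InvRound(s_6, k_1) = 0x4BF3
s_8 = InvRound(s_7, k_0) = 0xAA4B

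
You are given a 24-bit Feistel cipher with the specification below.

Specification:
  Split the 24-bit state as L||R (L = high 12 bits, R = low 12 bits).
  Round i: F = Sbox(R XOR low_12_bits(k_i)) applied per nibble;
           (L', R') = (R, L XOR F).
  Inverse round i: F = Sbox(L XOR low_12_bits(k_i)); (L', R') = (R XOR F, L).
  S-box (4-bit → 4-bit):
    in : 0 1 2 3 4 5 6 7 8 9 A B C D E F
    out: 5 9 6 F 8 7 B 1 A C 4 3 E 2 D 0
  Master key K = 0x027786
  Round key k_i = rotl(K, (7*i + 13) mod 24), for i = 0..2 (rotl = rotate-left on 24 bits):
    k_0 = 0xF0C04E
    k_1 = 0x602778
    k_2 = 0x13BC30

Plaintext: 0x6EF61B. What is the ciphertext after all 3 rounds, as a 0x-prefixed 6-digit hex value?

0x2CE095

s_0 = plaintext = 0x6EF61B
s_1 = Round(s_0, k_0) = 0x61BD98
s_2 = Round(s_1, k_1) = 0xD982CE
s_3 = Round(s_2, k_2) = 0x2CE095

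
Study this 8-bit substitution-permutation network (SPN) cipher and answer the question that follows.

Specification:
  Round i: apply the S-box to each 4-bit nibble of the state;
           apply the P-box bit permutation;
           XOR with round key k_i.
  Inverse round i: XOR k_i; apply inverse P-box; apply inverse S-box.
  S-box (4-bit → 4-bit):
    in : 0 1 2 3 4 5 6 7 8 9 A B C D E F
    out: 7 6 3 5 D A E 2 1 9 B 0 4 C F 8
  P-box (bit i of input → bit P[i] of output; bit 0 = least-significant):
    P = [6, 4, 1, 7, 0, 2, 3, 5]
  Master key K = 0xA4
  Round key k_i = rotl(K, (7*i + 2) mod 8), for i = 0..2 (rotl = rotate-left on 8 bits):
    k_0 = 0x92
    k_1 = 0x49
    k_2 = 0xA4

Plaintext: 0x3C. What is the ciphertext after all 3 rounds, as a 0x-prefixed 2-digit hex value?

0xC1

s_0 = plaintext = 0x3C
s_1 = Round(s_0, k_0) = 0x99
s_2 = Round(s_1, k_1) = 0xA8
s_3 = Round(s_2, k_2) = 0xC1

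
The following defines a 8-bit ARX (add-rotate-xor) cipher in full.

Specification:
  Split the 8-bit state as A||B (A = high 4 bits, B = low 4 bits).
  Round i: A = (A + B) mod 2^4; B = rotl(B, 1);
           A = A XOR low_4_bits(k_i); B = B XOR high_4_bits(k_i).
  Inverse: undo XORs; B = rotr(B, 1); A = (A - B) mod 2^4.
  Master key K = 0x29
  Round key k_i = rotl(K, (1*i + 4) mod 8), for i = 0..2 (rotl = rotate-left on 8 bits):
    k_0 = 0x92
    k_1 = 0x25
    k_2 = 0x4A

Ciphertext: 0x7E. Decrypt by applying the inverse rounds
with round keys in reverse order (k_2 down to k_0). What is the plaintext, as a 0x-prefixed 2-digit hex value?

0xF1

s_0 = ciphertext = 0x7E
s_1 = InvRound(s_0, k_2) = 0x85
s_2 = InvRound(s_1, k_1) = 0x2B
s_3 = InvRound(s_2, k_0) = 0xF1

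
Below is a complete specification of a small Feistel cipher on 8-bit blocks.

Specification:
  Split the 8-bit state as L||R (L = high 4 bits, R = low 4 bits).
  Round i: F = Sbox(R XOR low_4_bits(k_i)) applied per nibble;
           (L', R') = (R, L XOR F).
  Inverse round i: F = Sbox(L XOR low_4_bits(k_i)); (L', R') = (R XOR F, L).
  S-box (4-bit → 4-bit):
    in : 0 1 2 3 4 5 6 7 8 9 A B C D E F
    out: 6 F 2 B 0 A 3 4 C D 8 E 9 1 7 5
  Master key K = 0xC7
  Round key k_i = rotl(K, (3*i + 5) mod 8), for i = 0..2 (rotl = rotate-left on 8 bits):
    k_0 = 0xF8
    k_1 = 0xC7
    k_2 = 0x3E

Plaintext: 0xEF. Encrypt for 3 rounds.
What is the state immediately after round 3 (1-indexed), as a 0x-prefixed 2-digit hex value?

0xEC

s_0 = plaintext = 0xEF
s_1 = Round(s_0, k_0) = 0xFA
s_2 = Round(s_1, k_1) = 0xAE
s_3 = Round(s_2, k_2) = 0xEC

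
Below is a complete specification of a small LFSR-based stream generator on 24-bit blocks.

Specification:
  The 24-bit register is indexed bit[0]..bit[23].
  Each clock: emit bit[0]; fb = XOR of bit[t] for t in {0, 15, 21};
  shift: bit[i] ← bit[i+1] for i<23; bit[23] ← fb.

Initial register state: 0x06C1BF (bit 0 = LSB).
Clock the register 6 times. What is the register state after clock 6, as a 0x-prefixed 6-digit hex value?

0x881B06

reg_0 = 0x06C1BF
clock 1: out=1, reg = 0x0360DF
clock 2: out=1, reg = 0x81B06F
clock 3: out=1, reg = 0x40D837
clock 4: out=1, reg = 0x206C1B
clock 5: out=1, reg = 0x10360D
clock 6: out=1, reg = 0x881B06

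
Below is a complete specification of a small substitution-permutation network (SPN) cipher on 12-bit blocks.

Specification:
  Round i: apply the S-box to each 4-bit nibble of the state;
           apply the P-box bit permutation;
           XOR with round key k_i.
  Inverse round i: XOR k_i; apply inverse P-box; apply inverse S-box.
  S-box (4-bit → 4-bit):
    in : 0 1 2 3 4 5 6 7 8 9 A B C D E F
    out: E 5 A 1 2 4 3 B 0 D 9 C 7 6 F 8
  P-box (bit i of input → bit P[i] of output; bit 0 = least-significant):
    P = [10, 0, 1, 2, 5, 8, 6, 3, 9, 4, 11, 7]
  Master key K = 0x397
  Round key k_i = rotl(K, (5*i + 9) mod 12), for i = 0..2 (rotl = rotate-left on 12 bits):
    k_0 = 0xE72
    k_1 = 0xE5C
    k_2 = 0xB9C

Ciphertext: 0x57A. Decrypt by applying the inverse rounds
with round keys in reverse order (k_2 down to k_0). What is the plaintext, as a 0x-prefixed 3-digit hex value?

s_0 = ciphertext = 0x57A
s_1 = InvRound(s_0, k_2) = 0x919
s_2 = InvRound(s_1, k_1) = 0x3D7
s_3 = InvRound(s_2, k_0) = 0xB67

0xB67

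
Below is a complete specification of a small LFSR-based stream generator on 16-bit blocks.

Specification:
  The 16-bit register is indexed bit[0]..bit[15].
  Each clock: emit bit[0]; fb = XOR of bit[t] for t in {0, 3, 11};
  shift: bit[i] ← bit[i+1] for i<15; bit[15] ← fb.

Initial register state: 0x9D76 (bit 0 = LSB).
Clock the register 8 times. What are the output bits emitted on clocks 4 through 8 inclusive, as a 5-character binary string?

reg_0 = 0x9D76
clock 1: out=0, reg = 0xCEBB
clock 2: out=1, reg = 0xE75D
clock 3: out=1, reg = 0x73AE
clock 4: out=0, reg = 0xB9D7
clock 5: out=1, reg = 0x5CEB
clock 6: out=1, reg = 0xAE75
clock 7: out=1, reg = 0x573A
clock 8: out=0, reg = 0xAB9D

01110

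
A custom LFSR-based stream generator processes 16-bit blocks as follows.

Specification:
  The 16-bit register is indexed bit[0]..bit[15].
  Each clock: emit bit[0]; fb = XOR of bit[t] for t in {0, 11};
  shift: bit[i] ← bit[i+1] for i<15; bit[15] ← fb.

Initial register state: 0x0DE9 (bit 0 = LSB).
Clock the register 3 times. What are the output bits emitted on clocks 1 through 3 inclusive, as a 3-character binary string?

100

reg_0 = 0x0DE9
clock 1: out=1, reg = 0x06F4
clock 2: out=0, reg = 0x037A
clock 3: out=0, reg = 0x01BD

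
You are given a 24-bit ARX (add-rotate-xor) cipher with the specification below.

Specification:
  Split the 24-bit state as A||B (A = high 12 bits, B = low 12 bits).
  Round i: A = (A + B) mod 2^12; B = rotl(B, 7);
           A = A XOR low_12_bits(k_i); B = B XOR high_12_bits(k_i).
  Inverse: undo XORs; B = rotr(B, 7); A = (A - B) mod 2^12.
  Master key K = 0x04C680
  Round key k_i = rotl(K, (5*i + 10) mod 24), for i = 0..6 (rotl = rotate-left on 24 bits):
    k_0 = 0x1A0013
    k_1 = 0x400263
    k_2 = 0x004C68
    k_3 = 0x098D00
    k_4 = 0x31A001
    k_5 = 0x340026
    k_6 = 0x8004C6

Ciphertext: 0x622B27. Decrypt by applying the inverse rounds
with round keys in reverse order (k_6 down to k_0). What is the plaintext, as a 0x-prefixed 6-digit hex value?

s_0 = ciphertext = 0x622B27
s_1 = InvRound(s_0, k_6) = 0xDFE4E6
s_2 = InvRound(s_1, k_5) = 0x9094CF
s_3 = InvRound(s_2, k_4) = 0xE59AAF
s_4 = InvRound(s_3, k_3) = 0xC656F4
s_5 = InvRound(s_4, k_2) = 0x200E0D
s_6 = InvRound(s_5, k_1) = 0xEAF1B4
s_7 = InvRound(s_6, k_0) = 0xC3C280

0xC3C280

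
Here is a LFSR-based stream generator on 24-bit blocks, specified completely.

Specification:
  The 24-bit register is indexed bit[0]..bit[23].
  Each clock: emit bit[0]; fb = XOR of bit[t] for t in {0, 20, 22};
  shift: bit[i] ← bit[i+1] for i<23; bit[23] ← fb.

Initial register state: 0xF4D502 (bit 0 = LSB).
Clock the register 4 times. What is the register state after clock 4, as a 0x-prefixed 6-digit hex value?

reg_0 = 0xF4D502
clock 1: out=0, reg = 0x7A6A81
clock 2: out=1, reg = 0xBD3540
clock 3: out=0, reg = 0xDE9AA0
clock 4: out=0, reg = 0x6F4D50

0x6F4D50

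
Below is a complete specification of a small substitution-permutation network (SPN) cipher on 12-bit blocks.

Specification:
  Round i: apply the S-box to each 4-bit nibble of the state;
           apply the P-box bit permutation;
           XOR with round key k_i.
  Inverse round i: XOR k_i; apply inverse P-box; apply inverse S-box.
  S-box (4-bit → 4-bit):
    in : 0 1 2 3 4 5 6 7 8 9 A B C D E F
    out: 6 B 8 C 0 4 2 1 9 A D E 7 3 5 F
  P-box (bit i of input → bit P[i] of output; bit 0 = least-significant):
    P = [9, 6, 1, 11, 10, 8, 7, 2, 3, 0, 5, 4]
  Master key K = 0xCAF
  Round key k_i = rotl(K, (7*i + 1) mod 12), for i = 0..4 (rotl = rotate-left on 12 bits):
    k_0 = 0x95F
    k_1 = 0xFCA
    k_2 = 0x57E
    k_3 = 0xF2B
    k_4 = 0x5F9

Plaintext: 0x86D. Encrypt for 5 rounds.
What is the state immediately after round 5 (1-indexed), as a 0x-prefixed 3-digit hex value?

s_0 = plaintext = 0x86D
s_1 = Round(s_0, k_0) = 0xA07
s_2 = Round(s_1, k_1) = 0xC72
s_3 = Round(s_2, k_2) = 0x957
s_4 = Round(s_3, k_3) = 0xDBA
s_5 = Round(s_4, k_4) = 0xE76

0xE76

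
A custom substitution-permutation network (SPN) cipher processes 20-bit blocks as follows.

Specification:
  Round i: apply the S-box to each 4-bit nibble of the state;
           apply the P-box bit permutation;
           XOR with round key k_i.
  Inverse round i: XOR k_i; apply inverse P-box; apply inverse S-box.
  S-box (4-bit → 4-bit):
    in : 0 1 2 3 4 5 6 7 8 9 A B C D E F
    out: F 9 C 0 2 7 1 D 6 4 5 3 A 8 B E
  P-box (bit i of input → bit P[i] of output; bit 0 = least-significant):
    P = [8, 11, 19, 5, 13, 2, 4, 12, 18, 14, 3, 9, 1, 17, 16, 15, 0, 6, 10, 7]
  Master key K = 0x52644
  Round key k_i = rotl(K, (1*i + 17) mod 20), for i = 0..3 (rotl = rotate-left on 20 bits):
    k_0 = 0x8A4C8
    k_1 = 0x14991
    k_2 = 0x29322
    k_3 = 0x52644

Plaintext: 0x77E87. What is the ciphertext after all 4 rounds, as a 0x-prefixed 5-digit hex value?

s_0 = plaintext = 0x77E87
s_1 = Round(s_0, k_0) = 0x5637F
s_2 = Round(s_1, k_1) = 0x975E2
s_3 = Round(s_2, k_2) = 0xF670C
s_4 = Round(s_3, k_3) = 0x118BA

0x118BA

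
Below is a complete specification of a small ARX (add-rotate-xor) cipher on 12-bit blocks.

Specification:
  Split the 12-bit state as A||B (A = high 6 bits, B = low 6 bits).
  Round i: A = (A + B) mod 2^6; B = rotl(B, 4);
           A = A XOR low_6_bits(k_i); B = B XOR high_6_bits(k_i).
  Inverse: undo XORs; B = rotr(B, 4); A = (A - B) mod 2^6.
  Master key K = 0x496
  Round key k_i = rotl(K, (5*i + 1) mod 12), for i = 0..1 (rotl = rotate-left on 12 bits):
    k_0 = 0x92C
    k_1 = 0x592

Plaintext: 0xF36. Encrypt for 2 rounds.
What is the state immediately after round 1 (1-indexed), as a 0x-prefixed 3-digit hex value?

s_0 = plaintext = 0xF36
s_1 = Round(s_0, k_0) = 0x789
s_2 = Round(s_1, k_1) = 0xD44

0x789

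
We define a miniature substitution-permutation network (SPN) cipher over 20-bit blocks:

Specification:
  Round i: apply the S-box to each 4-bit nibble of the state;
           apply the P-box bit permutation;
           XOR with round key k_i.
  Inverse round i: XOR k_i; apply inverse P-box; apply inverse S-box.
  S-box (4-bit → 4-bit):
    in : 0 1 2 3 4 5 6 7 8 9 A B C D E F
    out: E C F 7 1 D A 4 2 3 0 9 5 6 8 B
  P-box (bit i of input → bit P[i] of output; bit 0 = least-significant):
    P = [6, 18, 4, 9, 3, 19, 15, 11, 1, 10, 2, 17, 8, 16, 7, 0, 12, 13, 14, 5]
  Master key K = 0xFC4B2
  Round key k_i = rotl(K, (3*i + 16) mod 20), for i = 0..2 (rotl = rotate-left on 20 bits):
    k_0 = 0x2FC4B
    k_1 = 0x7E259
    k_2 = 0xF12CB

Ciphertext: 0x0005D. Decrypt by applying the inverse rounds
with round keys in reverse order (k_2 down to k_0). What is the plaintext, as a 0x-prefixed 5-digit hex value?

0xC852E

s_0 = ciphertext = 0x0005D
s_1 = InvRound(s_0, k_2) = 0x4D580
s_2 = InvRound(s_1, k_1) = 0x92645
s_3 = InvRound(s_2, k_0) = 0xC852E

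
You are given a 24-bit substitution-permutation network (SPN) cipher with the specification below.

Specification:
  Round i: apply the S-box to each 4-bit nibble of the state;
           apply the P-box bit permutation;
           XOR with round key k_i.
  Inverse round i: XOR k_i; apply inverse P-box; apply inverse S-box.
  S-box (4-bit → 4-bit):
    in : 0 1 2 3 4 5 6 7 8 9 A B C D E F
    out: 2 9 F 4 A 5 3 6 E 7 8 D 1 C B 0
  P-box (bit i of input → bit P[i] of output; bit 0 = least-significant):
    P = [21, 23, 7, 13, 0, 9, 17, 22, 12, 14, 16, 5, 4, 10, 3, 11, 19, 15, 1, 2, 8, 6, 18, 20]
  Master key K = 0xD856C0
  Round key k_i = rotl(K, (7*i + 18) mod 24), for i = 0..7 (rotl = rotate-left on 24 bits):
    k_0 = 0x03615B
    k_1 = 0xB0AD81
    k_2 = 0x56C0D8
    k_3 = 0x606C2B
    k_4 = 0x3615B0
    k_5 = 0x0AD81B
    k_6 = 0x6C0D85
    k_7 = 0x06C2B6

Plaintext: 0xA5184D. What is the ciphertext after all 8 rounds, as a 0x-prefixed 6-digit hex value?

0x0231C6

s_0 = plaintext = 0xA5184D
s_1 = Round(s_0, k_0) = 0x5A0BE9
s_2 = Round(s_1, k_1) = 0x55BA24
s_3 = Round(s_2, k_2) = 0x98EBE3
s_4 = Round(s_3, k_3) = 0x25F3DC
s_5 = Round(s_4, k_4) = 0x4914F2
s_6 = Round(s_5, k_5) = 0xB230E9
s_7 = Round(s_6, k_6) = 0x90CE0A
s_8 = Round(s_7, k_7) = 0x0231C6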